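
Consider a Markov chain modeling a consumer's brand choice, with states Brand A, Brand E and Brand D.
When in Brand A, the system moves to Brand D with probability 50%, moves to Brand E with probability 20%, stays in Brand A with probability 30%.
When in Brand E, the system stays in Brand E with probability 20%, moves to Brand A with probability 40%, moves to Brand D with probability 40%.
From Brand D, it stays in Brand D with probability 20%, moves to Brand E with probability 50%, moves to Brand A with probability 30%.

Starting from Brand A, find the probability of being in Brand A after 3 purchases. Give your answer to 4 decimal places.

0.3350

Propagate the distribution vector 3 purchases from Brand A.
After 0 purchases: (1.0000, 0.0000, 0.0000)
After 1 purchase: (0.3000, 0.2000, 0.5000)
After 2 purchases: (0.3200, 0.3500, 0.3300)
After 3 purchases: (0.3350, 0.2990, 0.3660)
P(in Brand A after 3 purchases) = 0.3350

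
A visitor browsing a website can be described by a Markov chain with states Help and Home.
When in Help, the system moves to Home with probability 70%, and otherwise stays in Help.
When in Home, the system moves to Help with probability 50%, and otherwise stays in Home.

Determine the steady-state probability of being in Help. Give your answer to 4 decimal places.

0.4167

Let the stationary distribution be π with π = πP and π_1 + π_2 = 1.
π_1 = 0.3·π_1 + 0.5·π_2
Solving with the normalization constraint gives π = (0.4167, 0.5833).
So the stationary probability of Help is 0.4167.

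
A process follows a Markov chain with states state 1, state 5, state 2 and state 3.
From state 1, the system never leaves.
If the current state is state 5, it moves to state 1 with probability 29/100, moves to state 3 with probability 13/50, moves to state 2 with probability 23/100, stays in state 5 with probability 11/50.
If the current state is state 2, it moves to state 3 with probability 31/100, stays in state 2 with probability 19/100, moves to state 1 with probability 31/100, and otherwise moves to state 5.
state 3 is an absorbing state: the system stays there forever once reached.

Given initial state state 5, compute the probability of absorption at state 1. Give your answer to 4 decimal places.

Let h(s) be the probability of absorption at state 1 starting from transient state s. Then h(state 1) = 1 and h(state 3) = 0. By first-step analysis:
h(state 5) = 0.29·1 + 0.22·h(state 5) + 0.23·h(state 2) + 0.26·0
h(state 2) = 0.31·1 + 0.19·h(state 5) + 0.19·h(state 2) + 0.31·0
Solving: h(state 5) = 0.5207, h(state 2) = 0.5048.
Starting from state 5, the probability is 0.5207.

0.5207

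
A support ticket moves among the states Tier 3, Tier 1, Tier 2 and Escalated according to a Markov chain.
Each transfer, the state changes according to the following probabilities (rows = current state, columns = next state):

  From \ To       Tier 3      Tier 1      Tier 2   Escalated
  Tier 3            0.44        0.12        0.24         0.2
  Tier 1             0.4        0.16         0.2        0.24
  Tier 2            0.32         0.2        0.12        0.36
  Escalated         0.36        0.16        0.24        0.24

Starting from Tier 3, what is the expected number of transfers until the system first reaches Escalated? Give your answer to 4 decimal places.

4.1811

Let t(s) be the expected number of transfers to first reach Escalated from state s, with t(Escalated) = 0. Conditioning on the first transfer:
t(Tier 3) = 1 + 0.44·t(Tier 3) + 0.12·t(Tier 1) + 0.24·t(Tier 2)
t(Tier 1) = 1 + 0.4·t(Tier 3) + 0.16·t(Tier 1) + 0.2·t(Tier 2)
t(Tier 2) = 1 + 0.32·t(Tier 3) + 0.2·t(Tier 1) + 0.12·t(Tier 2)
Solving: t(Tier 3) = 4.1811, t(Tier 1) = 4.0323, t(Tier 2) = 3.5732.
Expected transfers from Tier 3 to Escalated: 4.1811.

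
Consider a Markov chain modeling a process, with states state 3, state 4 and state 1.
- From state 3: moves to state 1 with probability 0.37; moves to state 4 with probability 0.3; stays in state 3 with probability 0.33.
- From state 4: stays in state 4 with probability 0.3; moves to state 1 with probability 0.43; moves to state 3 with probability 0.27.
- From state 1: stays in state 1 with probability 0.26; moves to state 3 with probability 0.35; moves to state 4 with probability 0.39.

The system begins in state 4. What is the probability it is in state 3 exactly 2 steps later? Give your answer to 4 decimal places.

Sum over the intermediate state after 1 step:
P = P(state 4→state 3)·P(state 3→state 3) + P(state 4→state 4)·P(state 4→state 3) + P(state 4→state 1)·P(state 1→state 3)
  = 0.27×0.33 + 0.3×0.27 + 0.43×0.35
  = 0.0891 + 0.0810 + 0.1505 = 0.3206

0.3206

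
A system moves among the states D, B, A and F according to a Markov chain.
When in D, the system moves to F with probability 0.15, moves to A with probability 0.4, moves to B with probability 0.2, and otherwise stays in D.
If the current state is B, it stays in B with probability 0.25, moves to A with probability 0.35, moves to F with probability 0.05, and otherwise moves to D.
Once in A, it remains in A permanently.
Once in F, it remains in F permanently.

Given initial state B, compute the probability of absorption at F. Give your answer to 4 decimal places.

Let h(s) be the probability of absorption at F starting from transient state s. Then h(F) = 1 and h(A) = 0. By first-step analysis:
h(D) = 0.25·h(D) + 0.2·h(B) + 0.4·0 + 0.15·1
h(B) = 0.35·h(D) + 0.25·h(B) + 0.35·0 + 0.05·1
Solving: h(D) = 0.2487, h(B) = 0.1827.
Starting from B, the probability is 0.1827.

0.1827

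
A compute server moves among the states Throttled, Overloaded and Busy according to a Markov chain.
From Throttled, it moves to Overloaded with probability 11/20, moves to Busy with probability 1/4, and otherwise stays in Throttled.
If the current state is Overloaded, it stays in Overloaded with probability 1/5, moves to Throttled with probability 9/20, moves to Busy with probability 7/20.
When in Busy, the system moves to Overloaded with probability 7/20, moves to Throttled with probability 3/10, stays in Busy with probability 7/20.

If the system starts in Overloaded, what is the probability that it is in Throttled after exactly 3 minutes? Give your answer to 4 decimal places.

Propagate the distribution vector 3 minutes from Overloaded.
After 0 minutes: (0.0000, 1.0000, 0.0000)
After 1 minute: (0.4500, 0.2000, 0.3500)
After 2 minutes: (0.2850, 0.4100, 0.3050)
After 3 minutes: (0.3330, 0.3455, 0.3215)
P(in Throttled after 3 minutes) = 0.3330

0.3330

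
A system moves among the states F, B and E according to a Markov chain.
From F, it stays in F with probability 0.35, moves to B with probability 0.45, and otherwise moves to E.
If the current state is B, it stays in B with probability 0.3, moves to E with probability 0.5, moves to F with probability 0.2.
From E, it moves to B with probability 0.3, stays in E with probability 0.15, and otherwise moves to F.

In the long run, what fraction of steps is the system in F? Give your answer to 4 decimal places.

0.3553

Let the stationary distribution be π with π = πP and π_1 + π_2 + π_3 = 1.
π_1 = 0.35·π_1 + 0.2·π_2 + 0.55·π_3
π_2 = 0.45·π_1 + 0.3·π_2 + 0.3·π_3
Solving with the normalization constraint gives π = (0.3553, 0.3533, 0.2914).
So the stationary probability of F is 0.3553.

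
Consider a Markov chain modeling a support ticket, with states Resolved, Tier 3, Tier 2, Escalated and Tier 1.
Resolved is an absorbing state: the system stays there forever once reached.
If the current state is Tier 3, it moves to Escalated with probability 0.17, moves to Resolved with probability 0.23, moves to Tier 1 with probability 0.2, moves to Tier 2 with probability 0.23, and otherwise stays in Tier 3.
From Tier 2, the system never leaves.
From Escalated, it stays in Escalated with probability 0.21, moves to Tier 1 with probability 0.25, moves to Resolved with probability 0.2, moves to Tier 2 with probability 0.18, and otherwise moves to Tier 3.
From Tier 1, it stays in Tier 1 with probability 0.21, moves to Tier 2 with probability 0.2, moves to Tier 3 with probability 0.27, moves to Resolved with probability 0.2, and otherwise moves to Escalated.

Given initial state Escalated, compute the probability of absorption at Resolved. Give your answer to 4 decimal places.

0.5145

Let h(s) be the probability of absorption at Resolved starting from transient state s. Then h(Resolved) = 1 and h(Tier 2) = 0. By first-step analysis:
h(Tier 3) = 0.23·1 + 0.17·h(Tier 3) + 0.23·0 + 0.17·h(Escalated) + 0.2·h(Tier 1)
h(Escalated) = 0.2·1 + 0.16·h(Tier 3) + 0.18·0 + 0.21·h(Escalated) + 0.25·h(Tier 1)
h(Tier 1) = 0.2·1 + 0.27·h(Tier 3) + 0.2·0 + 0.12·h(Escalated) + 0.21·h(Tier 1)
Solving: h(Tier 3) = 0.5038, h(Escalated) = 0.5145, h(Tier 1) = 0.5035.
Starting from Escalated, the probability is 0.5145.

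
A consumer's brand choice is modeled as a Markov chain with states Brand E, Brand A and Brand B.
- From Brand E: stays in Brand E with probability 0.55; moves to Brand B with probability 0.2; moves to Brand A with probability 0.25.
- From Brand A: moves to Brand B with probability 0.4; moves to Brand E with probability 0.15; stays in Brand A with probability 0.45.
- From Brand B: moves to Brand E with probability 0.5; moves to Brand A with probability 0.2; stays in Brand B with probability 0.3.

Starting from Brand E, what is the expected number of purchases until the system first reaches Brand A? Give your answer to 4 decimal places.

Let t(s) be the expected number of purchases to first reach Brand A from state s, with t(Brand A) = 0. Conditioning on the first purchase:
t(Brand E) = 1 + 0.55·t(Brand E) + 0.2·t(Brand B)
t(Brand B) = 1 + 0.5·t(Brand E) + 0.3·t(Brand B)
Solving: t(Brand E) = 4.1860, t(Brand B) = 4.4186.
Expected purchases from Brand E to Brand A: 4.1860.

4.1860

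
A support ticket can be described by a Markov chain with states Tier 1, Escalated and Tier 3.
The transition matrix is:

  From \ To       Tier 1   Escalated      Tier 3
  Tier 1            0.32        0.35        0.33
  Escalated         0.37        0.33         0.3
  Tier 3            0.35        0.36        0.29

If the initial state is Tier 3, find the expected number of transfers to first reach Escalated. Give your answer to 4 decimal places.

2.8042

Let t(s) be the expected number of transfers to first reach Escalated from state s, with t(Escalated) = 0. Conditioning on the first transfer:
t(Tier 1) = 1 + 0.32·t(Tier 1) + 0.33·t(Tier 3)
t(Tier 3) = 1 + 0.35·t(Tier 1) + 0.29·t(Tier 3)
Solving: t(Tier 1) = 2.8315, t(Tier 3) = 2.8042.
Expected transfers from Tier 3 to Escalated: 2.8042.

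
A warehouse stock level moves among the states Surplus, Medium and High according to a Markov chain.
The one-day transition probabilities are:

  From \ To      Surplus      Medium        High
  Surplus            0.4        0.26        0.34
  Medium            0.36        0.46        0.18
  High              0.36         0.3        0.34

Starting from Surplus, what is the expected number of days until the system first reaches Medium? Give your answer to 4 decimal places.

Let t(s) be the expected number of days to first reach Medium from state s, with t(Medium) = 0. Conditioning on the first day:
t(Surplus) = 1 + 0.4·t(Surplus) + 0.34·t(High)
t(High) = 1 + 0.36·t(Surplus) + 0.34·t(High)
Solving: t(Surplus) = 3.6550, t(High) = 3.5088.
Expected days from Surplus to Medium: 3.6550.

3.6550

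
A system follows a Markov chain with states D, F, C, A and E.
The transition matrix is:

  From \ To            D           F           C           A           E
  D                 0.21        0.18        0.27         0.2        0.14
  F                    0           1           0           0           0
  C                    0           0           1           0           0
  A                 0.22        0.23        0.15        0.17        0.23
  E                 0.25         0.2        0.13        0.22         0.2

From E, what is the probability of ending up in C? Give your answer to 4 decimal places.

Let h(s) be the probability of absorption at C starting from transient state s. Then h(C) = 1 and h(F) = 0. By first-step analysis:
h(D) = 0.21·h(D) + 0.18·0 + 0.27·1 + 0.2·h(A) + 0.14·h(E)
h(A) = 0.22·h(D) + 0.23·0 + 0.15·1 + 0.17·h(A) + 0.23·h(E)
h(E) = 0.25·h(D) + 0.2·0 + 0.13·1 + 0.22·h(A) + 0.2·h(E)
Solving: h(D) = 0.5356, h(A) = 0.4482, h(E) = 0.4531.
Starting from E, the probability is 0.4531.

0.4531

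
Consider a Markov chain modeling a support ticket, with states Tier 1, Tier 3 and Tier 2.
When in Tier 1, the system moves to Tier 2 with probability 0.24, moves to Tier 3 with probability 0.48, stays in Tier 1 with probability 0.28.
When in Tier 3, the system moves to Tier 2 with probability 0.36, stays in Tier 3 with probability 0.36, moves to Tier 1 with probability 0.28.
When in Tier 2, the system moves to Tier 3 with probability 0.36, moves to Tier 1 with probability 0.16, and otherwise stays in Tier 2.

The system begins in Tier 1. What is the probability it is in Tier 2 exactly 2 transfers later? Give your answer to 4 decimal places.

0.3552

Sum over the intermediate state after 1 transfer:
P = P(Tier 1→Tier 1)·P(Tier 1→Tier 2) + P(Tier 1→Tier 3)·P(Tier 3→Tier 2) + P(Tier 1→Tier 2)·P(Tier 2→Tier 2)
  = 0.28×0.24 + 0.48×0.36 + 0.24×0.48
  = 0.0672 + 0.1728 + 0.1152 = 0.3552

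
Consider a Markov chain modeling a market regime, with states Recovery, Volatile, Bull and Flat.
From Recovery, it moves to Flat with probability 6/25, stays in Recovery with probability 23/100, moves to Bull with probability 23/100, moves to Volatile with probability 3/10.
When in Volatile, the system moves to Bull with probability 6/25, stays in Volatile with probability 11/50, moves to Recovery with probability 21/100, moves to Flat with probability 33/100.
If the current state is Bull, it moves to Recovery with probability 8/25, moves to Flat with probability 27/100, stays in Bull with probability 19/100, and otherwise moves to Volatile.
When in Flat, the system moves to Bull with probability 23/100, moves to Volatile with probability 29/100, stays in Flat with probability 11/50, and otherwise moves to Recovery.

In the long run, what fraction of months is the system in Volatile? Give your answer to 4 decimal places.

0.2588

Let the stationary distribution be π with π = πP and π_1 + π_2 + π_3 + π_4 = 1.
π_1 = 0.23·π_1 + 0.21·π_2 + 0.32·π_3 + 0.26·π_4
π_2 = 0.3·π_1 + 0.22·π_2 + 0.22·π_3 + 0.29·π_4
π_3 = 0.23·π_1 + 0.24·π_2 + 0.19·π_3 + 0.23·π_4
Solving with the normalization constraint gives π = (0.2529, 0.2588, 0.2236, 0.2647).
So the stationary probability of Volatile is 0.2588.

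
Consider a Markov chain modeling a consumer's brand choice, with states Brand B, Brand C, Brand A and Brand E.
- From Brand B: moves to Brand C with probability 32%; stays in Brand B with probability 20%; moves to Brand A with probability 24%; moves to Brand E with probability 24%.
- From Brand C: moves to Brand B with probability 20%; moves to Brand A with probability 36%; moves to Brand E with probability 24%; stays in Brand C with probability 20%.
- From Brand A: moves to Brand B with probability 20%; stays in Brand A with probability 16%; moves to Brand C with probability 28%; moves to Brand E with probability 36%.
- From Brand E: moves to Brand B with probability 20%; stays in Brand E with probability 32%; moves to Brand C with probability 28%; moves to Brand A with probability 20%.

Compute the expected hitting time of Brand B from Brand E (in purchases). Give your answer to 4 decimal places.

Let t(s) be the expected number of purchases to first reach Brand B from state s, with t(Brand B) = 0. Conditioning on the first purchase:
t(Brand C) = 1 + 0.2·t(Brand C) + 0.36·t(Brand A) + 0.24·t(Brand E)
t(Brand A) = 1 + 0.28·t(Brand C) + 0.16·t(Brand A) + 0.36·t(Brand E)
t(Brand E) = 1 + 0.28·t(Brand C) + 0.2·t(Brand A) + 0.32·t(Brand E)
Solving: t(Brand C) = 5.0000, t(Brand A) = 5.0000, t(Brand E) = 5.0000.
Expected purchases from Brand E to Brand B: 5.0000.

5.0000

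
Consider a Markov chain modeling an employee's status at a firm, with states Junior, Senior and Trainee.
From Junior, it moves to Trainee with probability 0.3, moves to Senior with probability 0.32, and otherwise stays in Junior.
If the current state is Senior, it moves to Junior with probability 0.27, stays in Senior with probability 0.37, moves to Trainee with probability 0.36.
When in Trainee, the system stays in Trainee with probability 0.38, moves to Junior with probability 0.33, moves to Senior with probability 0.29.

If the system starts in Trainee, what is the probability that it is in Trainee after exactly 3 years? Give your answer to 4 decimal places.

0.3472

Propagate the distribution vector 3 years from Trainee.
After 0 years: (0.0000, 0.0000, 1.0000)
After 1 year: (0.3300, 0.2900, 0.3800)
After 2 years: (0.3291, 0.3231, 0.3478)
After 3 years: (0.3271, 0.3257, 0.3472)
P(in Trainee after 3 years) = 0.3472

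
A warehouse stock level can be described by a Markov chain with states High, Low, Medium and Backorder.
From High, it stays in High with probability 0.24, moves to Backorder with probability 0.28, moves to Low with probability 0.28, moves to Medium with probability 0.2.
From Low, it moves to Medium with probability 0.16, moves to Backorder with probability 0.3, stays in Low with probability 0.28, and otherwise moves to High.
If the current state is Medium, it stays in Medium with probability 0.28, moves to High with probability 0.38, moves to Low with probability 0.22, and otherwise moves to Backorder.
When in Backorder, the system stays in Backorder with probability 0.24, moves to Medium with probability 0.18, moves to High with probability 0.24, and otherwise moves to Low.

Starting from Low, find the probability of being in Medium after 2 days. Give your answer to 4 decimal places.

Propagate the distribution vector 2 days from Low.
After 0 days: (0.0000, 1.0000, 0.0000, 0.0000)
After 1 day: (0.2600, 0.2800, 0.1600, 0.3000)
After 2 days: (0.2680, 0.2884, 0.1956, 0.2480)
P(in Medium after 2 days) = 0.1956

0.1956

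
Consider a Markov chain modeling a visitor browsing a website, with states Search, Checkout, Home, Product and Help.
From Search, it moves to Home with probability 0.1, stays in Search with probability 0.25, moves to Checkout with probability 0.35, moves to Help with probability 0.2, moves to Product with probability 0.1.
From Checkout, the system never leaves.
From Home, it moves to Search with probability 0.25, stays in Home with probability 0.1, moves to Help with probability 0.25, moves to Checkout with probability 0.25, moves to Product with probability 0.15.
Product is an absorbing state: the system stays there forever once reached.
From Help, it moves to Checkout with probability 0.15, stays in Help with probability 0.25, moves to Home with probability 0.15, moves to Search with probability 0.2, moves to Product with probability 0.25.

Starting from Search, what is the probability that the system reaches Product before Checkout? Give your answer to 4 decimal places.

0.3182

Let h(s) be the probability of absorption at Product starting from transient state s. Then h(Product) = 1 and h(Checkout) = 0. By first-step analysis:
h(Search) = 0.25·h(Search) + 0.35·0 + 0.1·h(Home) + 0.1·1 + 0.2·h(Help)
h(Home) = 0.25·h(Search) + 0.25·0 + 0.1·h(Home) + 0.15·1 + 0.25·h(Help)
h(Help) = 0.2·h(Search) + 0.15·0 + 0.15·h(Home) + 0.25·1 + 0.25·h(Help)
Solving: h(Search) = 0.3182, h(Home) = 0.3931, h(Help) = 0.4968.
Starting from Search, the probability is 0.3182.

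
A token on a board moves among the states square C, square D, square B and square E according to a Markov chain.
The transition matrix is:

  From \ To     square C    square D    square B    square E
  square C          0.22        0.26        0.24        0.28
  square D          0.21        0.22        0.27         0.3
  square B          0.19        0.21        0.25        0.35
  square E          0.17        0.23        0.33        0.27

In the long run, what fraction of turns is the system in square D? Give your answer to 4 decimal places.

Let the stationary distribution be π with π = πP and π_1 + π_2 + π_3 + π_4 = 1.
π_1 = 0.22·π_1 + 0.21·π_2 + 0.19·π_3 + 0.17·π_4
π_2 = 0.26·π_1 + 0.22·π_2 + 0.21·π_3 + 0.23·π_4
π_3 = 0.24·π_1 + 0.27·π_2 + 0.25·π_3 + 0.33·π_4
Solving with the normalization constraint gives π = (0.1944, 0.2280, 0.2767, 0.3009).
So the stationary probability of square D is 0.2280.

0.2280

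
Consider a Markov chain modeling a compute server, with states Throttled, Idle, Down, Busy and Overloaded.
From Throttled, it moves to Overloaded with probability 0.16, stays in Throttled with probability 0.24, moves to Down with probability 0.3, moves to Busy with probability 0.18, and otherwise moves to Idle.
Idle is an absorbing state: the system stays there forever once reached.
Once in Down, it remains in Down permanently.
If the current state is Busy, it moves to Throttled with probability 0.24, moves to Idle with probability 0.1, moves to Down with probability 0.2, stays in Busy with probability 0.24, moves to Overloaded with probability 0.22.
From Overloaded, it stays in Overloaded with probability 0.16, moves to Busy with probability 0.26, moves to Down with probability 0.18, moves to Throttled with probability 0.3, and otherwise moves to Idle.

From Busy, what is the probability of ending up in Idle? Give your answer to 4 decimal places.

0.3219

Let h(s) be the probability of absorption at Idle starting from transient state s. Then h(Idle) = 1 and h(Down) = 0. By first-step analysis:
h(Throttled) = 0.24·h(Throttled) + 0.12·1 + 0.3·0 + 0.18·h(Busy) + 0.16·h(Overloaded)
h(Busy) = 0.24·h(Throttled) + 0.1·1 + 0.2·0 + 0.24·h(Busy) + 0.22·h(Overloaded)
h(Overloaded) = 0.3·h(Throttled) + 0.1·1 + 0.18·0 + 0.26·h(Busy) + 0.16·h(Overloaded)
Solving: h(Throttled) = 0.3029, h(Busy) = 0.3219, h(Overloaded) = 0.3269.
Starting from Busy, the probability is 0.3219.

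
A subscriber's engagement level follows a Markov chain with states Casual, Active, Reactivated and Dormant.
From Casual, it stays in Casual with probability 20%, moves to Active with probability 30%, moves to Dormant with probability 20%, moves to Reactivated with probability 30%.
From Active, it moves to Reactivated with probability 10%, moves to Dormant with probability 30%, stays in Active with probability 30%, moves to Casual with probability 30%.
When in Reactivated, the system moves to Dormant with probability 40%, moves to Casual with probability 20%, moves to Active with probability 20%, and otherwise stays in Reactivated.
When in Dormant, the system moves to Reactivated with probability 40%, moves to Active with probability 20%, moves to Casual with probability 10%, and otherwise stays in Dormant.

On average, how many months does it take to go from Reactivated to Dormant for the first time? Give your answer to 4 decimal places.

Let t(s) be the expected number of months to first reach Dormant from state s, with t(Dormant) = 0. Conditioning on the first month:
t(Casual) = 1 + 0.2·t(Casual) + 0.3·t(Active) + 0.3·t(Reactivated)
t(Active) = 1 + 0.3·t(Casual) + 0.3·t(Active) + 0.1·t(Reactivated)
t(Reactivated) = 1 + 0.2·t(Casual) + 0.2·t(Active) + 0.2·t(Reactivated)
Solving: t(Casual) = 3.6735, t(Active) = 3.4354, t(Reactivated) = 3.0272.
Expected months from Reactivated to Dormant: 3.0272.

3.0272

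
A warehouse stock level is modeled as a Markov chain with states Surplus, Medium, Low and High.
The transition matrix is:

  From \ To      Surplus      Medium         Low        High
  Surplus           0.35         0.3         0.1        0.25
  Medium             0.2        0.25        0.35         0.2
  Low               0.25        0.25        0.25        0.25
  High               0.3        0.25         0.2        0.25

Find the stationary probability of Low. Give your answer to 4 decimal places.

0.2231

Let the stationary distribution be π with π = πP and π_1 + π_2 + π_3 + π_4 = 1.
π_1 = 0.35·π_1 + 0.2·π_2 + 0.25·π_3 + 0.3·π_4
π_2 = 0.3·π_1 + 0.25·π_2 + 0.25·π_3 + 0.25·π_4
π_3 = 0.1·π_1 + 0.35·π_2 + 0.25·π_3 + 0.2·π_4
Solving with the normalization constraint gives π = (0.2763, 0.2638, 0.2231, 0.2368).
So the stationary probability of Low is 0.2231.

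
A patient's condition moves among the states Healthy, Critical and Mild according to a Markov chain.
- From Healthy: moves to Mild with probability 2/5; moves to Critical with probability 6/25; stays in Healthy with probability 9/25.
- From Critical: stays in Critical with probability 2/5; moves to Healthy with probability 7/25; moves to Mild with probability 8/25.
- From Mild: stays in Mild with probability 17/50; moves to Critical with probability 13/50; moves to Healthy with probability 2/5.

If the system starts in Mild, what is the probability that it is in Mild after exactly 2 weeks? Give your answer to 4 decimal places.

Sum over the intermediate state after 1 week:
P = P(Mild→Healthy)·P(Healthy→Mild) + P(Mild→Critical)·P(Critical→Mild) + P(Mild→Mild)·P(Mild→Mild)
  = 0.4×0.4 + 0.26×0.32 + 0.34×0.34
  = 0.1600 + 0.0832 + 0.1156 = 0.3588

0.3588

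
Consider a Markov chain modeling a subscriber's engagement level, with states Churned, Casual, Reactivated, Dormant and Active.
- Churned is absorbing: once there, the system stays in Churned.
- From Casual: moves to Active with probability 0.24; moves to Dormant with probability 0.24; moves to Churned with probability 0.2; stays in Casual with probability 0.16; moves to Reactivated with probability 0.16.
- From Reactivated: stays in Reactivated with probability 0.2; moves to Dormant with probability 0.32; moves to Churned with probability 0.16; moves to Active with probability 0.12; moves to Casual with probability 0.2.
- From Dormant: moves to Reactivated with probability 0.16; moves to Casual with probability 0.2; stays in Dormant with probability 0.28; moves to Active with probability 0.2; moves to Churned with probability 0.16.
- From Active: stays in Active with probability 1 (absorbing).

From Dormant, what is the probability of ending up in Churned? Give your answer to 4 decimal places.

Let h(s) be the probability of absorption at Churned starting from transient state s. Then h(Churned) = 1 and h(Active) = 0. By first-step analysis:
h(Casual) = 0.2·1 + 0.16·h(Casual) + 0.16·h(Reactivated) + 0.24·h(Dormant) + 0.24·0
h(Reactivated) = 0.16·1 + 0.2·h(Casual) + 0.2·h(Reactivated) + 0.32·h(Dormant) + 0.12·0
h(Dormant) = 0.16·1 + 0.2·h(Casual) + 0.16·h(Reactivated) + 0.28·h(Dormant) + 0.2·0
Solving: h(Casual) = 0.4660, h(Reactivated) = 0.5018, h(Dormant) = 0.4632.
Starting from Dormant, the probability is 0.4632.

0.4632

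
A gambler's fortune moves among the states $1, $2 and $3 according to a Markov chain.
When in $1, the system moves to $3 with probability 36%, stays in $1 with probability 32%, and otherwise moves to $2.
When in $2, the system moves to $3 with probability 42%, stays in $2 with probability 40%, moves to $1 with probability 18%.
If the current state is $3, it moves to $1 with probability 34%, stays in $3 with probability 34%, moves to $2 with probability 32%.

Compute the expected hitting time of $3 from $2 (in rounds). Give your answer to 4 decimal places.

Let t(s) be the expected number of rounds to first reach $3 from state s, with t($3) = 0. Conditioning on the first round:
t($1) = 1 + 0.32·t($1) + 0.32·t($2)
t($2) = 1 + 0.18·t($1) + 0.4·t($2)
Solving: t($1) = 2.6256, t($2) = 2.4543.
Expected rounds from $2 to $3: 2.4543.

2.4543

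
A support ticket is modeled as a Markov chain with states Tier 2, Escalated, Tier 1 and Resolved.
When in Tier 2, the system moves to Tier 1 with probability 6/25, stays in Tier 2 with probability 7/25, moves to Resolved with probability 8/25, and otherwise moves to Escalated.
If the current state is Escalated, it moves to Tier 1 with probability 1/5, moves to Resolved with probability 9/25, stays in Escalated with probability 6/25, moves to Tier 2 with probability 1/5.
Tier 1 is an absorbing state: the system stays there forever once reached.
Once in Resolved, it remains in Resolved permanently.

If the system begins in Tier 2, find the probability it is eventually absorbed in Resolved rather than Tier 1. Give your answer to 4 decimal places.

Let h(s) be the probability of absorption at Resolved starting from transient state s. Then h(Resolved) = 1 and h(Tier 1) = 0. By first-step analysis:
h(Tier 2) = 0.28·h(Tier 2) + 0.16·h(Escalated) + 0.24·0 + 0.32·1
h(Escalated) = 0.2·h(Tier 2) + 0.24·h(Escalated) + 0.2·0 + 0.36·1
Solving: h(Tier 2) = 0.5839, h(Escalated) = 0.6273.
Starting from Tier 2, the probability is 0.5839.

0.5839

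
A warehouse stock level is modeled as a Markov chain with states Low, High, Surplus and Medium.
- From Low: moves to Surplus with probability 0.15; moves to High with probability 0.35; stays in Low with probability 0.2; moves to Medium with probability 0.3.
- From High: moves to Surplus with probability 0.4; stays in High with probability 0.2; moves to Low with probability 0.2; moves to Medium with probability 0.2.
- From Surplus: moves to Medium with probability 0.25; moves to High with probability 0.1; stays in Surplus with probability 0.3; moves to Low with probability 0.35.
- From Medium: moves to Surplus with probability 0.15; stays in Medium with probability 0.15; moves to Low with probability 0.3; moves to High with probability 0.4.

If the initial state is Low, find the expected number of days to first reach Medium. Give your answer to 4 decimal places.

3.8095

Let t(s) be the expected number of days to first reach Medium from state s, with t(Medium) = 0. Conditioning on the first day:
t(Low) = 1 + 0.2·t(Low) + 0.35·t(High) + 0.15·t(Surplus)
t(High) = 1 + 0.2·t(Low) + 0.2·t(High) + 0.4·t(Surplus)
t(Surplus) = 1 + 0.35·t(Low) + 0.1·t(High) + 0.3·t(Surplus)
Solving: t(Low) = 3.8095, t(High) = 4.1667, t(Surplus) = 3.9286.
Expected days from Low to Medium: 3.8095.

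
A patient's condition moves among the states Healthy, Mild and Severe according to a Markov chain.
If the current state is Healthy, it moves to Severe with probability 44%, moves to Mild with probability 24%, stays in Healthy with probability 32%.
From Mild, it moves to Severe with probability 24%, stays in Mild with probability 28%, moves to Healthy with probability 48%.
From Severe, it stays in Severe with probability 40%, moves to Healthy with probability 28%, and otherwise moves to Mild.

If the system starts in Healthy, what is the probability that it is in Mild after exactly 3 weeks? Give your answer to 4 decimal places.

0.2813

Propagate the distribution vector 3 weeks from Healthy.
After 0 weeks: (1.0000, 0.0000, 0.0000)
After 1 week: (0.3200, 0.2400, 0.4400)
After 2 weeks: (0.3408, 0.2848, 0.3744)
After 3 weeks: (0.3506, 0.2813, 0.3681)
P(in Mild after 3 weeks) = 0.2813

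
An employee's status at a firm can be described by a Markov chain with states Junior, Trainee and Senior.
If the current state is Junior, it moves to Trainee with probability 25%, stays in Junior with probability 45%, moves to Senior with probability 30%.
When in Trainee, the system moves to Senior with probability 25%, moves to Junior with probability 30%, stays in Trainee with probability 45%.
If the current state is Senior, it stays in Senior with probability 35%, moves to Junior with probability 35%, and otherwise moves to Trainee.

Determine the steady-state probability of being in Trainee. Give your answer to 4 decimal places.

Let the stationary distribution be π with π = πP and π_1 + π_2 + π_3 = 1.
π_1 = 0.45·π_1 + 0.3·π_2 + 0.35·π_3
π_2 = 0.25·π_1 + 0.45·π_2 + 0.3·π_3
Solving with the normalization constraint gives π = (0.3705, 0.3311, 0.2984).
So the stationary probability of Trainee is 0.3311.

0.3311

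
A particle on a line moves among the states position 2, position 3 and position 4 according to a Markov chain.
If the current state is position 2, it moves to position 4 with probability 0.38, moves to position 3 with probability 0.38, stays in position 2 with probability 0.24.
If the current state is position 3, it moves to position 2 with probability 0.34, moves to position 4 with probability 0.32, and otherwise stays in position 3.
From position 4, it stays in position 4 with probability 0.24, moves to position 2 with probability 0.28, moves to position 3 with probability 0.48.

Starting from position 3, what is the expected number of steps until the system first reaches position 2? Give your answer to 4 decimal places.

Let t(s) be the expected number of steps to first reach position 2 from state s, with t(position 2) = 0. Conditioning on the first step:
t(position 3) = 1 + 0.34·t(position 3) + 0.32·t(position 4)
t(position 4) = 1 + 0.48·t(position 3) + 0.24·t(position 4)
Solving: t(position 3) = 3.1034, t(position 4) = 3.2759.
Expected steps from position 3 to position 2: 3.1034.

3.1034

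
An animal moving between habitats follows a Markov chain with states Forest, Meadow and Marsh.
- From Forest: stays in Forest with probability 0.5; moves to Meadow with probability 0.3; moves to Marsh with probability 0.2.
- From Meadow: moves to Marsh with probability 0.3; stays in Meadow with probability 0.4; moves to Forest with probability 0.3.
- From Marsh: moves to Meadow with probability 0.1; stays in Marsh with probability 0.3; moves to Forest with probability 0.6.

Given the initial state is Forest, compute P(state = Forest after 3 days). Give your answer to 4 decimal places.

Propagate the distribution vector 3 days from Forest.
After 0 days: (1.0000, 0.0000, 0.0000)
After 1 day: (0.5000, 0.3000, 0.2000)
After 2 days: (0.4600, 0.2900, 0.2500)
After 3 days: (0.4670, 0.2790, 0.2540)
P(in Forest after 3 days) = 0.4670

0.4670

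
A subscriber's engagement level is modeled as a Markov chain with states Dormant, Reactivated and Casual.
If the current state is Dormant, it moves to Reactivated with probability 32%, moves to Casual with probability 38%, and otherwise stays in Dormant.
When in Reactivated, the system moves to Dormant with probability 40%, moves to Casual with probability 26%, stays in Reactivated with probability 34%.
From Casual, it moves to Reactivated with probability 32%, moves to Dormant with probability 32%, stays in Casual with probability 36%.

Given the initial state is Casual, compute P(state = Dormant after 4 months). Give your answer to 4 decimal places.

Propagate the distribution vector 4 months from Casual.
After 0 months: (0.0000, 0.0000, 1.0000)
After 1 month: (0.3200, 0.3200, 0.3600)
After 2 months: (0.3392, 0.3264, 0.3344)
After 3 months: (0.3393, 0.3265, 0.3341)
After 4 months: (0.3393, 0.3265, 0.3341)
P(in Dormant after 4 months) = 0.3393

0.3393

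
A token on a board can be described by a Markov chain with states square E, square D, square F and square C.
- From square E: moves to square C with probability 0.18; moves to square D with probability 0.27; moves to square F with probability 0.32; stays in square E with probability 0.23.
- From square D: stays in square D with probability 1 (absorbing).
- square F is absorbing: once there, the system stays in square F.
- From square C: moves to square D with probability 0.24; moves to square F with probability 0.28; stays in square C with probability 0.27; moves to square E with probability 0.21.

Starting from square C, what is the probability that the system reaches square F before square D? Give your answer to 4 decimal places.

Let h(s) be the probability of absorption at square F starting from transient state s. Then h(square F) = 1 and h(square D) = 0. By first-step analysis:
h(square E) = 0.23·h(square E) + 0.27·0 + 0.32·1 + 0.18·h(square C)
h(square C) = 0.21·h(square E) + 0.24·0 + 0.28·1 + 0.27·h(square C)
Solving: h(square E) = 0.5417, h(square C) = 0.5394.
Starting from square C, the probability is 0.5394.

0.5394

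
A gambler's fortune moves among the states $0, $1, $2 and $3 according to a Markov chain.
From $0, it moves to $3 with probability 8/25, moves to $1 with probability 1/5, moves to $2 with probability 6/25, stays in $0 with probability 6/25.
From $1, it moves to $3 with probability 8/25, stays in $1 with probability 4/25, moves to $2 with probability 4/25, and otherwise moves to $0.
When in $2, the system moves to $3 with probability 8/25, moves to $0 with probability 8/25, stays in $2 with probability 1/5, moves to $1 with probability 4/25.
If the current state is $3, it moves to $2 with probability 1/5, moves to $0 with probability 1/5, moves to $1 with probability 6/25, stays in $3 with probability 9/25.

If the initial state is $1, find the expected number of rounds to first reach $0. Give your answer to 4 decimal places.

Let t(s) be the expected number of rounds to first reach $0 from state s, with t($0) = 0. Conditioning on the first round:
t($1) = 1 + 0.16·t($1) + 0.16·t($2) + 0.32·t($3)
t($2) = 1 + 0.16·t($1) + 0.2·t($2) + 0.32·t($3)
t($3) = 1 + 0.24·t($1) + 0.2·t($2) + 0.36·t($3)
Solving: t($1) = 3.3395, t($2) = 3.4787, t($3) = 3.9019.
Expected rounds from $1 to $0: 3.3395.

3.3395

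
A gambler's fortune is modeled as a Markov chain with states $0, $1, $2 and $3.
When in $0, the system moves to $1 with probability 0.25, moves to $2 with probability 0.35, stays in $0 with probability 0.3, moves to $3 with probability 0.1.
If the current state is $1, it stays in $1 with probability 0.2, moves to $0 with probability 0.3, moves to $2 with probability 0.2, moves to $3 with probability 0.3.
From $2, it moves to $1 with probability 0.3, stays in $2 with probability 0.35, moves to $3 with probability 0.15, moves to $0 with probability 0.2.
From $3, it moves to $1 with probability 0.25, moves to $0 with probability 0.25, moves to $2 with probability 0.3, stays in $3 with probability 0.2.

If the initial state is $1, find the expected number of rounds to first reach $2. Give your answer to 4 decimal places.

Let t(s) be the expected number of rounds to first reach $2 from state s, with t($2) = 0. Conditioning on the first round:
t($0) = 1 + 0.3·t($0) + 0.25·t($1) + 0.1·t($3)
t($1) = 1 + 0.3·t($0) + 0.2·t($1) + 0.3·t($3)
t($3) = 1 + 0.25·t($0) + 0.25·t($1) + 0.2·t($3)
Solving: t($0) = 3.2671, t($1) = 3.7684, t($3) = 3.4486.
Expected rounds from $1 to $2: 3.7684.

3.7684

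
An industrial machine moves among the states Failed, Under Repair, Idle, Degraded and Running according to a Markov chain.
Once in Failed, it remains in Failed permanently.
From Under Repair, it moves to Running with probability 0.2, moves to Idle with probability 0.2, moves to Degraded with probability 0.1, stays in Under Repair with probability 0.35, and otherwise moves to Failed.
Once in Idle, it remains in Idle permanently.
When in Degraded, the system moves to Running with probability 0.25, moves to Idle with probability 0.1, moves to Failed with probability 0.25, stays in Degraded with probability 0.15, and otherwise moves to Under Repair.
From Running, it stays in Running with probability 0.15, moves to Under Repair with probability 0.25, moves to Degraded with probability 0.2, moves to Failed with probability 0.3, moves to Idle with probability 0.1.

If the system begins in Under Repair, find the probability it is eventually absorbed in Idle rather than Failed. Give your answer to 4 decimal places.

Let h(s) be the probability of absorption at Idle starting from transient state s. Then h(Idle) = 1 and h(Failed) = 0. By first-step analysis:
h(Under Repair) = 0.15·0 + 0.35·h(Under Repair) + 0.2·1 + 0.1·h(Degraded) + 0.2·h(Running)
h(Degraded) = 0.25·0 + 0.25·h(Under Repair) + 0.1·1 + 0.15·h(Degraded) + 0.25·h(Running)
h(Running) = 0.3·0 + 0.25·h(Under Repair) + 0.1·1 + 0.2·h(Degraded) + 0.15·h(Running)
Solving: h(Under Repair) = 0.4662, h(Degraded) = 0.3542, h(Running) = 0.3381.
Starting from Under Repair, the probability is 0.4662.

0.4662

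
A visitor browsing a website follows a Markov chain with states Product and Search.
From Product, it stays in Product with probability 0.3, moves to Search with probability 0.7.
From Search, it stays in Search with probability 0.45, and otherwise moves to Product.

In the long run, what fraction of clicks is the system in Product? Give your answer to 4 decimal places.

0.4400

Let the stationary distribution be π with π = πP and π_1 + π_2 = 1.
π_1 = 0.3·π_1 + 0.55·π_2
Solving with the normalization constraint gives π = (0.4400, 0.5600).
So the stationary probability of Product is 0.4400.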